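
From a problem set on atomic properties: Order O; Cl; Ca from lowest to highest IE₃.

Consider each +2 ion: O²⁺ still has 4 valence electrons; Cl²⁺ still has 5 valence electrons; Ca²⁺ is the bare [Ar] core.
Usually core removal costs more than valence removal, but here the competition is close: a tightly held n=2 valence electron can cost more to remove than an n=3 core electron, so the actual values have to decide it.
Valence configurations: O²⁺ [He]2s²2p², Cl²⁺ [Ne]3s²3p³.
Tabulated IE_3 (kJ/mol): O 5300, Cl 3822, Ca 4912.
So the third ionization energies run Cl < Ca < O.

Cl, Ca, O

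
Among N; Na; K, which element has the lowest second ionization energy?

The second ionization energy removes an electron from the +1 ion. For each element: N⁺ still has 4 valence electrons; Na⁺ is the bare [Ne] core; K⁺ is the bare [Ar] core.
Breaking into a closed-shell core is much more expensive than removing a leftover valence electron — K and Na have the largest IE_2 here.
Tabulated IE_2 (kJ/mol): N 2856, Na 4562, K 3052.
Overall IE_2 order: N < K < Na.

N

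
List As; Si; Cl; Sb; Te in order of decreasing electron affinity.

Si is in period 3, group 14; Cl is in period 3, group 17; As is in period 4, group 15; Sb is in period 5, group 15; Te is in period 5, group 16.
Atoms with high Z_eff and room in the valence shell (especially the halogens) have the most exothermic electron affinities.
Here both period and group differ, so the two effects have to be weighed against each other.
Sb > As: this pair runs against the simple trend — see the exception note.
Si > Sb: period and group pull opposite ways; the down-group shift dominates (134 vs 103 kJ/mol).
Te > Si: the two effects oppose for this pair; the across-period effect wins (190 vs 134 kJ/mol).
Cl > Te: both effects reinforce here, so Cl is clearly the higher of the two.
Note the exception: Sb has a higher electron affinity than As, contrary to the simple trend — both are half-filled np³, but the pairing/repulsion penalty for the added electron shrinks as the p orbitals become larger and more diffuse down the group, and for Sb that outweighs the weaker nuclear attraction.
Tabulated electron affinity (kJ/mol): Si 134, Cl 349, As 78, Sb 103, Te 190.
So from highest to lowest: Cl > Te > Si > Sb > As.

Cl > Te > Si > Sb > As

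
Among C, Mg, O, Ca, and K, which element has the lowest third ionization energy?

Consider each +2 ion: C²⁺ still has 2 valence electrons; Mg²⁺ is the bare [Ne] core; O²⁺ still has 4 valence electrons; Ca²⁺ is the bare [Ar] core; K²⁺ is already 1 electron into the core.
Usually core removal costs more than valence removal, but here the competition is close: a tightly held n=2 valence electron can cost more to remove than an n=3 core electron, so the actual values have to decide it.
Valence configurations: C²⁺ [He]2s², O²⁺ [He]2s²2p².
The numbers (kJ/mol): C 4620, Mg 7733, O 5300, Ca 4912, K 4420.
Hence IE_3: K < C < Ca < O < Mg.

K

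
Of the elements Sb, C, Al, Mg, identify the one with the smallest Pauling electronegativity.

C is in period 2, group 14; Mg is in period 3, group 2; Al is in period 3, group 13; Sb is in period 5, group 15.
Atoms toward the upper right of the periodic table pull bonding electrons most strongly.
Neither a single period nor a single group — weigh both effects.
Al > Mg: Al lies to the right of Mg in period 3, so the across-period effect alone puts Al higher.
Sb > Al: the two effects oppose for this pair; the across-period effect wins (2.05 vs 1.61).
C > Sb: the two effects oppose for this pair; the down-group effect wins (2.55 vs 2.05).
Approximate values (Pauling): C 2.55, Mg 1.31, Al 1.61, Sb 2.05.
The smallest Pauling electronegativity among these belongs to Mg.

Mg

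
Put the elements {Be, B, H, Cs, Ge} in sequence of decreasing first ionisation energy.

H is in period 1, group 1; Be is in period 2, group 2; B is in period 2, group 13; Ge is in period 4, group 14; Cs is in period 6, group 1.
Across a period the outer electron is held more tightly (higher IE₁); down a group it sits in a higher shell, more shielded, and comes off more easily.
Neither a single period nor a single group — weigh both effects.
Ge > Cs: relative to Cs, both the across-period and down-group shifts push Ge's first ionization energy up.
B > Ge: the two effects oppose for this pair; the down-group effect wins (801 vs 762 kJ/mol).
Be > B: this pair runs against the simple trend — see the exception note.
H > Be: period and group pull opposite ways; the down-group shift dominates (1312 vs 900 kJ/mol).
Note the exception: Be has a higher first ionization energy than B, contrary to the simple trend — removing B's lone 2p electron is easier than breaking Be's filled 2s².
Approximate values (kJ/mol): H 1312, Be 900, B 801, Ge 762, Cs 376.
So from highest to lowest: H > Be > B > Ge > Cs.

H, Be, B, Ge, Cs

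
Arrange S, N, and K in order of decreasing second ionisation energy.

After 1 electron has been removed, what remains? S⁺ still has 5 valence electrons; N⁺ still has 4 valence electrons; K⁺ is the bare [Ar] core.
Breaking into a closed-shell core is much more expensive than removing a leftover valence electron — K has the largest IE_2 here.
Valence configurations: S⁺ [Ne]3s²3p³, N⁺ [He]2s²2p².
The numbers (kJ/mol): S 2252, N 2856, K 3052.
Hence IE_2: S < N < K.

K > N > S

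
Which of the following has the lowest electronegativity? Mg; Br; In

Mg

Mg is in period 3, group 2; Br is in period 4, group 17; In is in period 5, group 13.
Atoms toward the upper right of the periodic table pull bonding electrons most strongly.
Neither a single period nor a single group — weigh both effects.
In > Mg: the two effects oppose for this pair; the across-period effect wins (1.78 vs 1.31).
Br > In: both effects reinforce here, so Br is clearly the higher of the two.
Approximate values (Pauling): Mg 1.31, Br 2.96, In 1.78.
The lowest electronegativity among these belongs to Mg.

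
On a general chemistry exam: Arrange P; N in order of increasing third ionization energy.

P < N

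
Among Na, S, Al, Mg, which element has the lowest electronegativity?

Na

Atoms toward the upper right of the periodic table pull bonding electrons most strongly.
All lie in period 3, so electronegativity increases left to right.
The lowest electronegativity among these belongs to Na.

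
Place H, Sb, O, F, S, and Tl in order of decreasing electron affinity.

F, S, O, Sb, H, Tl

Adding an electron releases more energy for atoms nearer the top right (short of the noble gases).
Here both period and group differ, so the two effects have to be weighed against each other.
H > Tl: the two effects oppose for this pair; the down-group effect wins (73 vs 19 kJ/mol).
Sb > H: the two effects oppose for this pair; the across-period effect wins (103 vs 73 kJ/mol).
O > Sb: both effects reinforce here, so O is clearly the higher of the two.
S > O: this pair runs against the simple trend — see the exception note.
F > S: relative to S, both the across-period and down-group shifts push F's electron affinity up.
Note the exception: S has a higher electron affinity than O, contrary to the simple trend — the compact 2p subshell of O repels the added electron more than S's larger 3p does.
Approximate values (kJ/mol): H 73, O 141, F 328, S 200, Sb 103, Tl 19.
So from highest to lowest: F > S > O > Sb > H > Tl.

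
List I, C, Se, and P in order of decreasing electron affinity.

I > Se > C > P

Atoms with high Z_eff and room in the valence shell (especially the halogens) have the most exothermic electron affinities.
A diagonal step moves right (one effect) and down (the opposite effect) at once.
C > P: the two effects oppose for this pair; the down-group effect wins (122 vs 72 kJ/mol).
Se > C: period and group pull opposite ways; the across-period shift dominates (195 vs 122 kJ/mol).
I > Se: period and group pull opposite ways; the across-period shift dominates (295 vs 195 kJ/mol).
Approximate values (kJ/mol): C 122, P 72, Se 195, I 295.
So from highest to lowest: I > Se > C > P.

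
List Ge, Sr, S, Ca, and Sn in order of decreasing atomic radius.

Radius decreases left→right (rising Z_eff, same n) and increases top→bottom (higher n).
Here both period and group differ, so the two effects have to be weighed against each other.
Ge > S: both effects reinforce here, so Ge is clearly the larger of the two.
Sn > Ge: they share group 14; the group trend gives Sn the larger value.
Ca > Sn: the two effects oppose for this pair; the across-period effect wins (171 vs 140 pm).
Sr > Ca: they share group 2; the group trend gives Sr the larger value.
For reference (pm): S 103, Ca 171, Ge 121, Sr 185, Sn 140.
So from largest to smallest: Sr > Ca > Sn > Ge > S.

Sr > Ca > Sn > Ge > S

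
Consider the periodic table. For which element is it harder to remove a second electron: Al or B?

B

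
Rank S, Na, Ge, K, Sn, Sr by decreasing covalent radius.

K > Sr > Na > Sn > Ge > S

Na is in period 3, group 1; S is in period 3, group 16; K is in period 4, group 1; Ge is in period 4, group 14; Sr is in period 5, group 2; Sn is in period 5, group 14.
Radius decreases left→right (rising Z_eff, same n) and increases top→bottom (higher n).
These span different periods and groups, so the two trends combine.
Ge > S: relative to S, both the across-period and down-group shifts push Ge's atomic radius up.
Sn > Ge: Sn sits below Ge in group 14, so the down-group effect alone puts Sn larger.
Na > Sn: period and group pull opposite ways; the across-period shift dominates (155 vs 140 pm).
Sr > Na: period and group pull opposite ways; the down-group shift dominates (185 vs 155 pm).
K > Sr: the two effects oppose for this pair; the across-period effect wins (196 vs 185 pm).
Tabulated atomic radius (pm): Na 155, S 103, K 196, Ge 121, Sr 185, Sn 140.
So from largest to smallest: K > Sr > Na > Sn > Ge > S.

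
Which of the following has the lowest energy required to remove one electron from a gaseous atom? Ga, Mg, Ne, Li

Li is in period 2, group 1; Ne is in period 2, group 18; Mg is in period 3, group 2; Ga is in period 4, group 13.
First ionization energy rises across a period (greater Z_eff holds electrons more tightly) and falls down a group (valence electrons are farther from the nucleus).
These span different periods and groups, so the two trends combine.
Ga > Li: the two effects oppose for this pair; the across-period effect wins (579 vs 520 kJ/mol).
Mg > Ga: period and group pull opposite ways; the down-group shift dominates (738 vs 579 kJ/mol).
Ne > Mg: relative to Mg, both the across-period and down-group shifts push Ne's first ionization energy up.
Approximate values (kJ/mol): Li 520, Ne 2081, Mg 738, Ga 579.
The lowest energy required to remove one electron from a gaseous atom among these belongs to Li.

Li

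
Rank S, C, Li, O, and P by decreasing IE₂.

IE_2 is the cost of taking one more electron from the +1 cation: S⁺ still has 5 valence electrons; C⁺ still has 3 valence electrons; Li⁺ is the bare [He] core; O⁺ still has 5 valence electrons; P⁺ still has 4 valence electrons.
Pulling an electron out of a noble-gas core costs far more than removing a remaining valence electron, so Li sits at the high end of IE_2.
Valence configurations: S⁺ [Ne]3s²3p³, C⁺ [He]2s²2p¹, O⁺ [He]2s²2p³, P⁺ [Ne]3s²3p².
Tabulated IE_2 (kJ/mol): S 2252, C 2353, Li 7298, O 3388, P 1907.
Putting it together, IE_2: P < S < C < O < Li.

Li, O, C, S, P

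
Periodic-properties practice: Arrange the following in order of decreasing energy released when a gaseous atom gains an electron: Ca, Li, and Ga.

Li, Ga, Ca

EA tends to increase across a period and decrease down a group, though the pattern is less regular than for IE or radius.
These span different periods and groups, so the two trends combine.
Ga > Ca: both are in period 4; the period trend gives Ga the larger value.
Li > Ga: period and group pull opposite ways; the down-group shift dominates (60 vs 29 kJ/mol).
Tabulated electron affinity (kJ/mol): Li 60, Ca 2, Ga 29.
So from highest to lowest: Li > Ga > Ca.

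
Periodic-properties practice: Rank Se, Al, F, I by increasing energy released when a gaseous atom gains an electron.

Al, Se, I, F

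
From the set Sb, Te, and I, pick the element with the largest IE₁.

Sb is in period 5, group 15; Te is in period 5, group 16; I is in period 5, group 17.
IE₁ increases left→right with effective nuclear charge and decreases top→bottom as the valence shell moves farther out.
All lie in period 5, so first ionization energy increases left to right.
The largest IE₁ among these belongs to I.

I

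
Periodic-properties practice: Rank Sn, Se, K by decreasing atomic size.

K is in period 4, group 1; Se is in period 4, group 16; Sn is in period 5, group 14.
Moving right in a period, electrons are added to the same shell under a stronger nuclear pull, so atoms get smaller; moving down, a new shell is opened and atoms get larger.
These span different periods and groups, so the two trends combine.
Sn > Se: both effects reinforce here, so Sn is clearly the larger of the two.
K > Sn: period and group pull opposite ways; the across-period shift dominates (196 vs 140 pm).
For reference (pm): K 196, Se 116, Sn 140.
So from largest to smallest: K > Sn > Se.

K > Sn > Se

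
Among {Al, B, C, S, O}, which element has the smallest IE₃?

Al

IE_3 is the cost of taking one more electron from the +2 cation: Al²⁺ still has 1 valence electron; B²⁺ still has 1 valence electron; C²⁺ still has 2 valence electrons; S²⁺ still has 4 valence electrons; O²⁺ still has 4 valence electrons.
All are still removing valence electrons, so compare the +2 ions as you would atoms: IE_3 generally rises across a period (higher Z_eff) and falls down a group (larger shell), subject to the usual subshell exceptions.
Valence configurations: Al²⁺ [Ne]3s¹, B²⁺ [He]2s¹, C²⁺ [He]2s², S²⁺ [Ne]3s²3p², O²⁺ [He]2s²2p².
Approximate IE_3 values (kJ/mol): Al 2745, B 3660, C 4620, S 3357, O 5300.
Overall IE_3 order: Al < S < B < C < O.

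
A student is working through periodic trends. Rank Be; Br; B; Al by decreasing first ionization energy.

Br > Be > B > Al

Be is in period 2, group 2; B is in period 2, group 13; Al is in period 3, group 13; Br is in period 4, group 17.
Removing the outermost electron gets harder across a period and easier down a group.
These span different periods and groups, so the two trends combine.
B > Al: B sits above Al in group 13, so the down-group effect alone puts B higher.
Be > B: this pair runs against the simple trend — see the exception note.
Br > Be: the two effects oppose for this pair; the across-period effect wins (1140 vs 900 kJ/mol).
Note the exception: Be has a higher first ionization energy than B, contrary to the simple trend — removing B's lone 2p electron is easier than breaking Be's filled 2s².
For reference (kJ/mol): Be 900, B 801, Al 578, Br 1140.
So from highest to lowest: Br > Be > B > Al.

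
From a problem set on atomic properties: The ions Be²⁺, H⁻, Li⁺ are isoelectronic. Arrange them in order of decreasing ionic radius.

All of these have 2 electrons, so size is governed by nuclear charge alone: the more protons, the stronger the pull on the same electron cloud, and the smaller the ion.
Nuclear charges: Be²⁺ (Z=4), Li⁺ (Z=3), H⁻ (Z=1).
Largest to smallest: H⁻ > Li⁺ > Be²⁺.

H⁻ > Li⁺ > Be²⁺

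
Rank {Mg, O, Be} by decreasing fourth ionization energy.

Be > Mg > O

IE_4 is the cost of taking one more electron from the +3 cation: Mg³⁺ is already 1 electron into the core; O³⁺ still has 3 valence electrons; Be³⁺ is already 1 electron into the core.
Breaking into a closed-shell core is much more expensive than removing a leftover valence electron — Mg and Be have the largest IE_4 here.
The numbers (kJ/mol): Mg 10543, O 7469, Be 21007.
So the fourth ionization energies run O < Mg < Be.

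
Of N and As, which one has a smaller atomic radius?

N is in period 2, group 15; As is in period 4, group 15.
Atomic radius shrinks across a period as nuclear charge pulls the same shell inward, and grows down a group as new shells are added.
All are in group 15, so atomic radius increases down the group.
So N has the smaller atomic radius (N < As).

N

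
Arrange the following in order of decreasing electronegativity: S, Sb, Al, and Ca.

S > Sb > Al > Ca

Al is in period 3, group 13; S is in period 3, group 16; Ca is in period 4, group 2; Sb is in period 5, group 15.
Electronegativity increases across a period and decreases down a group, tracking effective nuclear charge and atomic size.
Neither a single period nor a single group — weigh both effects.
Al > Ca: relative to Ca, both the across-period and down-group shifts push Al's electronegativity up.
Sb > Al: the two effects oppose for this pair; the across-period effect wins (2.05 vs 1.61).
S > Sb: both effects reinforce here, so S is clearly the higher of the two.
For reference (Pauling): Al 1.61, S 2.58, Ca 1.00, Sb 2.05.
So from highest to lowest: S > Sb > Al > Ca.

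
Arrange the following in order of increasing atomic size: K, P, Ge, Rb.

P < Ge < K < Rb

Radius decreases left→right (rising Z_eff, same n) and increases top→bottom (higher n).
Here both period and group differ, so the two effects have to be weighed against each other.
Ge > P: both effects reinforce here, so Ge is clearly the larger of the two.
K > Ge: K lies to the left of Ge in period 4, so the across-period effect alone puts K larger.
Rb > K: they share group 1; the group trend gives Rb the larger value.
For reference (pm): P 111, K 196, Ge 121, Rb 210.
So from smallest to largest: P < Ge < K < Rb.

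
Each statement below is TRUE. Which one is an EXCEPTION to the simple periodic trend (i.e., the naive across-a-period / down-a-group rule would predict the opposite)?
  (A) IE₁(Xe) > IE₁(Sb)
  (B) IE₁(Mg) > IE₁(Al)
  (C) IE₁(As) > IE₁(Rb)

The general trend: first ionisation energy increases across a period and decreases down a group.
(A) Xe (period 5, group 18) vs Sb (period 5, group 15): the stated order agrees with the simple trend.
(B) Mg (period 3, group 2) vs Al (period 3, group 13): the stated order contradicts the simple trend.
(C) As (period 4, group 15) vs Rb (period 5, group 1): the stated order agrees with the simple trend.
The exception is (B): Al's single 3p electron is easier to remove than one from Mg's filled 3s².

(B)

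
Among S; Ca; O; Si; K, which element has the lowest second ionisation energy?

IE_2 is the cost of taking one more electron from the +1 cation: S⁺ still has 5 valence electrons; Ca⁺ still has 1 valence electron; O⁺ still has 5 valence electrons; Si⁺ still has 3 valence electrons; K⁺ is the bare [Ar] core.
Usually core removal costs more than valence removal, but here the competition is close: a tightly held n=2 valence electron can cost more to remove than an n=3 core electron, so the actual values have to decide it.
Valence configurations: S⁺ [Ne]3s²3p³, Ca⁺ [Ar]4s¹, O⁺ [He]2s²2p³, Si⁺ [Ne]3s²3p¹.
Tabulated IE_2 (kJ/mol): S 2252, Ca 1145, O 3388, Si 1577, K 3052.
Overall IE_2 order: Ca < Si < S < K < O.

Ca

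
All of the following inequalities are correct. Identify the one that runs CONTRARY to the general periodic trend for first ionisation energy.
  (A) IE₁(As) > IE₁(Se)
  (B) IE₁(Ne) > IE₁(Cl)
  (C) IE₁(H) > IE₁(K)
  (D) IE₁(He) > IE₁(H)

(A)

The general trend: first ionisation energy increases across a period and decreases down a group.
(A) As (period 4, group 15) vs Se (period 4, group 16): the stated order contradicts the simple trend.
(B) Ne (period 2, group 18) vs Cl (period 3, group 17): the stated order agrees with the simple trend.
(C) H (period 1, group 1) vs K (period 4, group 1): the stated order agrees with the simple trend.
(D) He (period 1, group 18) vs H (period 1, group 1): the stated order agrees with the simple trend.
The exception is (A): Se (4p⁴) ionizes more easily than half-filled As (4p³).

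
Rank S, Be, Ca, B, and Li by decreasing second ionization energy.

Consider each +1 ion: S⁺ still has 5 valence electrons; Be⁺ still has 1 valence electron; Ca⁺ still has 1 valence electron; B⁺ still has 2 valence electrons; Li⁺ is the bare [He] core.
Breaking into a closed-shell core is much more expensive than removing a leftover valence electron — Li has the largest IE_2 here.
Valence configurations: S⁺ [Ne]3s²3p³, Be⁺ [He]2s¹, Ca⁺ [Ar]4s¹, B⁺ [He]2s².
Tabulated IE_2 (kJ/mol): S 2252, Be 1757, Ca 1145, B 2427, Li 7298.
Putting it together, IE_2: Ca < Be < S < B < Li.

Li > B > S > Be > Ca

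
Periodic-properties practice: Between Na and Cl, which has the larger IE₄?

Na

IE_4 is the cost of taking one more electron from the +3 cation: Na³⁺ is already 2 electrons into the core; Cl³⁺ still has 4 valence electrons.
Breaking into a closed-shell core is much more expensive than removing a leftover valence electron — Na has the largest IE_4 here.
Tabulated IE_4 (kJ/mol): Na 9543, Cl 5159.
Hence IE_4: Cl < Na.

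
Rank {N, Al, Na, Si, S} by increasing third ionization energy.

Al < Si < S < N < Na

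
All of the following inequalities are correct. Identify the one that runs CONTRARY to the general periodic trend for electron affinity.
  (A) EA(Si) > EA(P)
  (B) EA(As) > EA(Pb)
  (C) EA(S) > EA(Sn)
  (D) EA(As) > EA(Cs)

The general trend: electron affinity increases across a period and decreases down a group.
(A) Si (period 3, group 14) vs P (period 3, group 15): the stated order contradicts the simple trend.
(B) As (period 4, group 15) vs Pb (period 6, group 14): the stated order agrees with the simple trend.
(C) S (period 3, group 16) vs Sn (period 5, group 14): the stated order agrees with the simple trend.
(D) As (period 4, group 15) vs Cs (period 6, group 1): the stated order agrees with the simple trend.
The exception is (A): adding an electron to P's half-filled 3p³ is unfavourable, so Si (3p²) has the more exothermic EA.

(A)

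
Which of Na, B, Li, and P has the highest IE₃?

Li

Consider each +2 ion: Na²⁺ is already 1 electron into the core; B²⁺ still has 1 valence electron; Li²⁺ is already 1 electron into the core; P²⁺ still has 3 valence electrons.
Breaking into a closed-shell core is much more expensive than removing a leftover valence electron — Na and Li have the largest IE_3 here.
Valence configurations: B²⁺ [He]2s¹, P²⁺ [Ne]3s²3p¹.
Tabulated IE_3 (kJ/mol): Na 6910, B 3660, Li 11815, P 2914.
Overall IE_3 order: P < B < Na < Li.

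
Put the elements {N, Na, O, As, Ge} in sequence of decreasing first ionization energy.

N, O, As, Ge, Na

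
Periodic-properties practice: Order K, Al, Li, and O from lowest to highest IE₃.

IE_3 is the cost of taking one more electron from the +2 cation: K²⁺ is already 1 electron into the core; Al²⁺ still has 1 valence electron; Li²⁺ is already 1 electron into the core; O²⁺ still has 4 valence electrons.
Usually core removal costs more than valence removal, but here the competition is close: a tightly held n=2 valence electron can cost more to remove than an n=3 core electron, so the actual values have to decide it.
Valence configurations: Al²⁺ [Ne]3s¹, O²⁺ [He]2s²2p².
Tabulated IE_3 (kJ/mol): K 4420, Al 2745, Li 11815, O 5300.
Overall IE_3 order: Al < K < O < Li.

Al, K, O, Li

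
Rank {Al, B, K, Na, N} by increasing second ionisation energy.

IE_2 is the cost of taking one more electron from the +1 cation: Al⁺ still has 2 valence electrons; B⁺ still has 2 valence electrons; K⁺ is the bare [Ar] core; Na⁺ is the bare [Ne] core; N⁺ still has 4 valence electrons.
Pulling an electron out of a noble-gas core costs far more than removing a remaining valence electron, so K and Na sit at the high end of IE_2.
Valence configurations: Al⁺ [Ne]3s², B⁺ [He]2s², N⁺ [He]2s²2p².
Approximate IE_2 values (kJ/mol): Al 1817, B 2427, K 3052, Na 4562, N 2856.
Overall IE_2 order: Al < B < N < K < Na.

Al < B < N < K < Na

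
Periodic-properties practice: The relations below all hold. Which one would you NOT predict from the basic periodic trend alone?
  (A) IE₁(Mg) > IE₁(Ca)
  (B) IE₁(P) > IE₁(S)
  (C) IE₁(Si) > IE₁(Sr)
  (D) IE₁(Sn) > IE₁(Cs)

(B)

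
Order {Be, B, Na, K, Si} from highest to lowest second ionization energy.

Na > K > B > Be > Si

IE_2 is the cost of taking one more electron from the +1 cation: Be⁺ still has 1 valence electron; B⁺ still has 2 valence electrons; Na⁺ is the bare [Ne] core; K⁺ is the bare [Ar] core; Si⁺ still has 3 valence electrons.
Core electrons are held far more tightly than valence electrons, so K and Na top the IE_2 order.
Valence configurations: Be⁺ [He]2s¹, B⁺ [He]2s², Si⁺ [Ne]3s²3p¹.
Tabulated IE_2 (kJ/mol): Be 1757, B 2427, Na 4562, K 3052, Si 1577.
So the second ionization energies run Si < Be < B < K < Na.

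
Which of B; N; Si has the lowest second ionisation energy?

Si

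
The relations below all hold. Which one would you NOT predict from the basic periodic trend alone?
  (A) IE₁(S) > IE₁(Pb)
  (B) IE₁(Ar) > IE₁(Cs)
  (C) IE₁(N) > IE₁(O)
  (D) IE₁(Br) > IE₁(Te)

The general trend: IE₁ increases across a period and decreases down a group.
(A) S (period 3, group 16) vs Pb (period 6, group 14): the stated order agrees with the simple trend.
(B) Ar (period 3, group 18) vs Cs (period 6, group 1): the stated order agrees with the simple trend.
(C) N (period 2, group 15) vs O (period 2, group 16): the stated order contradicts the simple trend.
(D) Br (period 4, group 17) vs Te (period 5, group 16): the stated order agrees with the simple trend.
The exception is (C): pairing an electron in O's 2p⁴ costs repulsion energy, so O ionizes more easily than half-filled N (2p³).

(C)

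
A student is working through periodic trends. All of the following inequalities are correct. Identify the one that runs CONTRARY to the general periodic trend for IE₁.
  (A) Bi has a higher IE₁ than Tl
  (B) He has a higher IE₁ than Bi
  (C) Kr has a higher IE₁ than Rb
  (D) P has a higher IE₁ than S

The general trend: IE₁ increases across a period and decreases down a group.
(A) Bi (period 6, group 15) vs Tl (period 6, group 13): the stated order agrees with the simple trend.
(B) He (period 1, group 18) vs Bi (period 6, group 15): the stated order agrees with the simple trend.
(C) Kr (period 4, group 18) vs Rb (period 5, group 1): the stated order agrees with the simple trend.
(D) P (period 3, group 15) vs S (period 3, group 16): the stated order contradicts the simple trend.
The exception is (D): S (3p⁴) ionizes more easily than half-filled P (3p³) because the paired 3p electron in S is pushed out by e⁻–e⁻ repulsion.

(D)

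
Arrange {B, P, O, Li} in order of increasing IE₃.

P < B < O < Li

The third ionization energy removes an electron from the +2 ion. For each element: B²⁺ still has 1 valence electron; P²⁺ still has 3 valence electrons; O²⁺ still has 4 valence electrons; Li²⁺ is already 1 electron into the core.
Breaking into a closed-shell core is much more expensive than removing a leftover valence electron — Li has the largest IE_3 here.
Valence configurations: B²⁺ [He]2s¹, P²⁺ [Ne]3s²3p¹, O²⁺ [He]2s²2p².
Approximate IE_3 values (kJ/mol): B 3660, P 2914, O 5300, Li 11815.
So the third ionization energies run P < B < O < Li.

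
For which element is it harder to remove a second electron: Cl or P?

Cl

IE_2 is the cost of taking one more electron from the +1 cation: Cl⁺ still has 6 valence electrons; P⁺ still has 4 valence electrons.
All are still removing valence electrons, so compare the +1 ions as you would atoms: IE_2 generally rises across a period (higher Z_eff) and falls down a group (larger shell), subject to the usual subshell exceptions.
Valence configurations: Cl⁺ [Ne]3s²3p⁴, P⁺ [Ne]3s²3p².
Tabulated IE_2 (kJ/mol): Cl 2298, P 1907.
So the second ionization energies run P < Cl.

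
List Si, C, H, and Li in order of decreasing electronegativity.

EN rises left→right (higher Z_eff, smaller atoms) and falls top→bottom (larger, more shielded atoms).
These span different periods and groups, so the two trends combine.
Si > Li: period and group pull opposite ways; the across-period shift dominates (1.90 vs 0.98).
H > Si: the two effects oppose for this pair; the down-group effect wins (2.20 vs 1.90).
C > H: the two effects oppose for this pair; the across-period effect wins (2.55 vs 2.20).
Tabulated electronegativity (Pauling): H 2.20, Li 0.98, C 2.55, Si 1.90.
So from highest to lowest: C > H > Si > Li.

C > H > Si > Li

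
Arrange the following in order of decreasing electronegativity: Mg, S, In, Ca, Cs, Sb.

S, Sb, In, Mg, Ca, Cs

Atoms toward the upper right of the periodic table pull bonding electrons most strongly.
Neither a single period nor a single group — weigh both effects.
Ca > Cs: relative to Cs, both the across-period and down-group shifts push Ca's electronegativity up.
Mg > Ca: Mg sits above Ca in group 2, so the down-group effect alone puts Mg higher.
In > Mg: the two effects oppose for this pair; the across-period effect wins (1.78 vs 1.31).
Sb > In: Sb lies to the right of In in period 5, so the across-period effect alone puts Sb higher.
S > Sb: both effects reinforce here, so S is clearly the higher of the two.
Tabulated electronegativity (Pauling): Mg 1.31, S 2.58, Ca 1.00, In 1.78, Sb 2.05, Cs 0.79.
So from highest to lowest: S > Sb > In > Mg > Ca > Cs.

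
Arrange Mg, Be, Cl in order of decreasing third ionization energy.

Be > Mg > Cl

The third ionization energy removes an electron from the +2 ion. For each element: Mg²⁺ is the bare [Ne] core; Be²⁺ is the bare [He] core; Cl²⁺ still has 5 valence electrons.
Breaking into a closed-shell core is much more expensive than removing a leftover valence electron — Mg and Be have the largest IE_3 here.
The numbers (kJ/mol): Mg 7733, Be 14849, Cl 3822.
Hence IE_3: Cl < Mg < Be.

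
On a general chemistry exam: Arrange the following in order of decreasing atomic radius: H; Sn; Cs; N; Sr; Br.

Cs > Sr > Sn > Br > N > H

H is in period 1, group 1; N is in period 2, group 15; Br is in period 4, group 17; Sr is in period 5, group 2; Sn is in period 5, group 14; Cs is in period 6, group 1.
Moving right in a period, electrons are added to the same shell under a stronger nuclear pull, so atoms get smaller; moving down, a new shell is opened and atoms get larger.
Here both period and group differ, so the two effects have to be weighed against each other.
N > H: period and group pull opposite ways; the down-group shift dominates (71 vs 32 pm).
Br > N: period and group pull opposite ways; the down-group shift dominates (114 vs 71 pm).
Sn > Br: relative to Br, both the across-period and down-group shifts push Sn's atomic radius up.
Sr > Sn: Sr lies to the left of Sn in period 5, so the across-period effect alone puts Sr larger.
Cs > Sr: both effects reinforce here, so Cs is clearly the larger of the two.
Approximate values (pm): H 32, N 71, Br 114, Sr 185, Sn 140, Cs 232.
So from largest to smallest: Cs > Sr > Sn > Br > N > H.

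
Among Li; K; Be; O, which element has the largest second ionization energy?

Li

The second ionization energy removes an electron from the +1 ion. For each element: Li⁺ is the bare [He] core; K⁺ is the bare [Ar] core; Be⁺ still has 1 valence electron; O⁺ still has 5 valence electrons.
Usually core removal costs more than valence removal, but here the competition is close: a tightly held n=2 valence electron can cost more to remove than an n=3 core electron, so the actual values have to decide it.
Valence configurations: Be⁺ [He]2s¹, O⁺ [He]2s²2p³.
The numbers (kJ/mol): Li 7298, K 3052, Be 1757, O 3388.
Hence IE_2: Be < K < O < Li.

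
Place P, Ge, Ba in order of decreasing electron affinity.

Ge, P, Ba

P is in period 3, group 15; Ge is in period 4, group 14; Ba is in period 6, group 2.
Electron affinity generally becomes more exothermic across a period toward the halogens and less exothermic down a group.
Here both period and group differ, so the two effects have to be weighed against each other.
P > Ba: both effects reinforce here, so P is clearly the higher of the two.
Ge > P: this pair runs against the simple trend — see the exception note.
Note the exception: Ge has a higher electron affinity than P, contrary to the simple trend — adding an electron to P's half-filled np³ subshell costs electron-pairing energy.
For reference (kJ/mol): P 72, Ge 119, Ba 14.
So from highest to lowest: Ge > P > Ba.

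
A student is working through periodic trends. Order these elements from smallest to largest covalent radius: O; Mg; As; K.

Radius decreases left→right (rising Z_eff, same n) and increases top→bottom (higher n).
Here both period and group differ, so the two effects have to be weighed against each other.
As > O: relative to O, both the across-period and down-group shifts push As's atomic radius up.
Mg > As: period and group pull opposite ways; the across-period shift dominates (139 vs 121 pm).
K > Mg: both effects reinforce here, so K is clearly the larger of the two.
Approximate values (pm): O 63, Mg 139, K 196, As 121.
So from smallest to largest: O < As < Mg < K.

O, As, Mg, K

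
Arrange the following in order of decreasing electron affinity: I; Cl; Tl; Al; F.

Atoms with high Z_eff and room in the valence shell (especially the halogens) have the most exothermic electron affinities.
These span different periods and groups, so the two trends combine.
Al > Tl: they share group 13; the group trend gives Al the larger value.
I > Al: period and group pull opposite ways; the across-period shift dominates (295 vs 42 kJ/mol).
F > I: F sits above I in group 17, so the down-group effect alone puts F higher.
Cl > F: this pair runs against the simple trend — see the exception note.
Note the exception: Cl has a higher electron affinity than F, contrary to the simple trend — F's small 2p subshell makes the incoming electron feel strong e⁻–e⁻ repulsion, so Cl actually releases more energy on gaining an electron.
Tabulated electron affinity (kJ/mol): F 328, Al 42, Cl 349, I 295, Tl 19.
So from highest to lowest: Cl > F > I > Al > Tl.

Cl > F > I > Al > Tl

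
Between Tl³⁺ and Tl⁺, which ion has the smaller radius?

Both ions have Z = 81 protons, but Tl³⁺ has lost more electrons, so its remaining electrons feel a larger effective nuclear charge per electron and are pulled in more tightly.
Higher positive charge → smaller ion, so Tl⁺ > Tl³⁺.

Tl³⁺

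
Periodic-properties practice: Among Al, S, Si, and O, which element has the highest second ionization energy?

O

The second ionization energy removes an electron from the +1 ion. For each element: Al⁺ still has 2 valence electrons; S⁺ still has 5 valence electrons; Si⁺ still has 3 valence electrons; O⁺ still has 5 valence electrons.
All are still removing valence electrons, so compare the +1 ions as you would atoms: IE_2 generally rises across a period (higher Z_eff) and falls down a group (larger shell), subject to the usual subshell exceptions.
Valence configurations: Al⁺ [Ne]3s², S⁺ [Ne]3s²3p³, Si⁺ [Ne]3s²3p¹, O⁺ [He]2s²2p³.
Si⁺ loses a lone 3p electron whereas Al⁺ must break into a filled 3s² pair, so IE_2(Al) > IE_2(Si) even though Si has the higher nuclear charge.
The numbers (kJ/mol): Al 1817, S 2252, Si 1577, O 3388.
Putting it together, IE_2: Si < Al < S < O.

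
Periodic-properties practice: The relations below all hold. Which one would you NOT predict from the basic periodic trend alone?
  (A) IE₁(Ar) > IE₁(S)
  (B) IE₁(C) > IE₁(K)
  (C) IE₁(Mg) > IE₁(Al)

(C)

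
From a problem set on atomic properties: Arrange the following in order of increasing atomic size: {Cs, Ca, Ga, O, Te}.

O is in period 2, group 16; Ca is in period 4, group 2; Ga is in period 4, group 13; Te is in period 5, group 16; Cs is in period 6, group 1.
Moving right in a period, electrons are added to the same shell under a stronger nuclear pull, so atoms get smaller; moving down, a new shell is opened and atoms get larger.
These span different periods and groups, so the two trends combine.
Ga > O: both effects reinforce here, so Ga is clearly the larger of the two.
Te > Ga: the two effects oppose for this pair; the down-group effect wins (136 vs 124 pm).
Ca > Te: the two effects oppose for this pair; the across-period effect wins (171 vs 136 pm).
Cs > Ca: both effects reinforce here, so Cs is clearly the larger of the two.
For reference (pm): O 63, Ca 171, Ga 124, Te 136, Cs 232.
So from smallest to largest: O < Ga < Te < Ca < Cs.

O < Ga < Te < Ca < Cs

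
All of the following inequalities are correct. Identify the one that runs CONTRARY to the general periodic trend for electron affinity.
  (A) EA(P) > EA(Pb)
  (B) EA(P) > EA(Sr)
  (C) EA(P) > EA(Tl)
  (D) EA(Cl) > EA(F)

The general trend: electron affinity increases across a period and decreases down a group.
(A) P (period 3, group 15) vs Pb (period 6, group 14): the stated order agrees with the simple trend.
(B) P (period 3, group 15) vs Sr (period 5, group 2): the stated order agrees with the simple trend.
(C) P (period 3, group 15) vs Tl (period 6, group 13): the stated order agrees with the simple trend.
(D) Cl (period 3, group 17) vs F (period 2, group 17): the stated order contradicts the simple trend.
The exception is (D): F's small 2p subshell makes the incoming electron feel strong e⁻–e⁻ repulsion, so Cl actually releases more energy on gaining an electron.

(D)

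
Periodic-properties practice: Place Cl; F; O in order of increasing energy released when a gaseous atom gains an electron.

O < F < Cl

O is in period 2, group 16; F is in period 2, group 17; Cl is in period 3, group 17.
Atoms with high Z_eff and room in the valence shell (especially the halogens) have the most exothermic electron affinities.
These span different periods and groups, so the two trends combine.
F > O: both are in period 2; the period trend gives F the larger value.
Cl > F: this pair runs against the simple trend — see the exception note.
Note the exception: Cl has a higher electron affinity than F, contrary to the simple trend — F's small 2p subshell makes the incoming electron feel strong e⁻–e⁻ repulsion, so Cl actually releases more energy on gaining an electron.
Approximate values (kJ/mol): O 141, F 328, Cl 349.
So from lowest to highest: O < F < Cl.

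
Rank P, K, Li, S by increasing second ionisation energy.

After 1 electron has been removed, what remains? P⁺ still has 4 valence electrons; K⁺ is the bare [Ar] core; Li⁺ is the bare [He] core; S⁺ still has 5 valence electrons.
Breaking into a closed-shell core is much more expensive than removing a leftover valence electron — K and Li have the largest IE_2 here.
Valence configurations: P⁺ [Ne]3s²3p², S⁺ [Ne]3s²3p³.
Tabulated IE_2 (kJ/mol): P 1907, K 3052, Li 7298, S 2252.
Overall IE_2 order: P < S < K < Li.

P, S, K, Li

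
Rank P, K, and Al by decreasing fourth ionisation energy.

Al > K > P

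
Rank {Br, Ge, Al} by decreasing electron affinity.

EA tends to increase across a period and decrease down a group, though the pattern is less regular than for IE or radius.
Neither a single period nor a single group — weigh both effects.
Ge > Al: period and group pull opposite ways; the across-period shift dominates (119 vs 42 kJ/mol).
Br > Ge: both are in period 4; the period trend gives Br the larger value.
Tabulated electron affinity (kJ/mol): Al 42, Ge 119, Br 325.
So from highest to lowest: Br > Ge > Al.

Br, Ge, Al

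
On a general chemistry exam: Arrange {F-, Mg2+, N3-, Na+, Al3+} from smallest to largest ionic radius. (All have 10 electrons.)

All of these have 10 electrons, so size is governed by nuclear charge alone: the more protons, the stronger the pull on the same electron cloud, and the smaller the ion.
Nuclear charges: Al3+ (Z=13), Mg2+ (Z=12), Na+ (Z=11), F- (Z=9), N3- (Z=7).
Smallest to largest: Al3+ < Mg2+ < Na+ < F- < N3-.

Al3+, Mg2+, Na+, F-, N3-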